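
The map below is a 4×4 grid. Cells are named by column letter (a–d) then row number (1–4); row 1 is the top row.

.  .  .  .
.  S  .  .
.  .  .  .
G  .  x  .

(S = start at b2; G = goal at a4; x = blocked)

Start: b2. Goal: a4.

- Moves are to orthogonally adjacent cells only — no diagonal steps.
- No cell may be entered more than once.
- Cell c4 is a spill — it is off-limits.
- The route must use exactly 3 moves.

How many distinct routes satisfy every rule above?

Need simple routes of exactly 3 moves from b2 to a4 (Manhattan distance 3, so 0 moves are spent on a detour and 0 undoing it).
Enumerating: b2 b3 b4 a4 | b2 b3 a3 a4 | b2 a2 a3 a4.
That gives 3 routes.

3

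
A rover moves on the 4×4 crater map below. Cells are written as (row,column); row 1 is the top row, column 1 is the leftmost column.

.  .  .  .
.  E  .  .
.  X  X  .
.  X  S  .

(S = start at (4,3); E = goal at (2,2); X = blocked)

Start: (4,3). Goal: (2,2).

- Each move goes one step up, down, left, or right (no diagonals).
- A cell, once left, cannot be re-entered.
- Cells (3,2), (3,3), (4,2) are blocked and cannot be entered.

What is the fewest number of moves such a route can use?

5

The Manhattan distance from (4,3) to (2,2) is |4−2| + |3−2| = 3, so at least 3 moves are needed.
That bound ignores the blocked cells. Measuring each leg by the fewest moves that actually steer around them ((4,3)→(2,2): 5) raises the lower bound to 5.
A route of 5 moves exists: (4,3) → (4,4) → (3,4) → (2,4) → (2,3) → (2,2).
Since 5 matches that lower bound, it is optimal.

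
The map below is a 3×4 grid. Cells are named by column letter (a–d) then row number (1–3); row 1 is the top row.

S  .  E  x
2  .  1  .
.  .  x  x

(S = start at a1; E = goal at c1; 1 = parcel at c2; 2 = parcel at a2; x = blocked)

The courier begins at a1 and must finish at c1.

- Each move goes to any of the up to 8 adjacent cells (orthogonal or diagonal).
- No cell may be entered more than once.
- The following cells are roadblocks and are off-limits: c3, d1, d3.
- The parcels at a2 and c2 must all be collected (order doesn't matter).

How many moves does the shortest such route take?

Any route passes through a2 and c2 in some order between a1 and c1. Summing Chebyshev distances along each leg and taking the cheapest ordering (a1 → a2 → c2 → c1) gives a lower bound of 1 + 2 + 1 = 4 moves.
A route of 4 moves achieves this: a1 → a2 → b1 → c2 → c1.
Since 4 matches the lower bound, it is optimal.

4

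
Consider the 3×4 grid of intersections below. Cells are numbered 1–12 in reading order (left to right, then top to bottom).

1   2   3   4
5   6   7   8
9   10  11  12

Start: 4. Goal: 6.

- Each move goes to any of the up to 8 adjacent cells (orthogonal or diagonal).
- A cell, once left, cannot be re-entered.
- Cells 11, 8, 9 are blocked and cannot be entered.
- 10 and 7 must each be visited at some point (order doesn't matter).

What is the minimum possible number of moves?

3

Any route passes through 10 and 7 in some order between 4 and 6. Summing Chebyshev distances along each leg and taking the cheapest ordering (4 → 7 → 10 → 6) gives a lower bound of 1 + 1 + 1 = 3 moves.
A route of 3 moves achieves this: 4 → 7 → 10 → 6.
Since 3 matches the lower bound, it is optimal.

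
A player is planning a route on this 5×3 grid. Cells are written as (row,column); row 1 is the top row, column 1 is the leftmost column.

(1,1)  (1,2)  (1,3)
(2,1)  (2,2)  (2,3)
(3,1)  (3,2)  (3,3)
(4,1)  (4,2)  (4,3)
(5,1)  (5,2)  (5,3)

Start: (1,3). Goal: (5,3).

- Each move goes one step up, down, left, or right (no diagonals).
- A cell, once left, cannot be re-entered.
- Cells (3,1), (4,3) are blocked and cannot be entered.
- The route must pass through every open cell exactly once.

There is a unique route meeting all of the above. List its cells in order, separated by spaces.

(1,3) (1,2) (1,1) (2,1) (2,2) (2,3) (3,3) (3,2) (4,2) (4,1) (5,1) (5,2) (5,3)

Need to visit all 13 open cells exactly once, starting at (1,3) and ending at (5,3).
Cell (4,1) has only two open neighbours ((5,1) and (4,2)), so the path must pass straight through it: one of those is the cell it's entered from and the other is where it exits.
Route from (1,3): left 2 to (1,1), down 1 to (2,1), right 2 to (2,3), down 1 to (3,3), left 1 to (3,2), down 1 to (4,2), left 1 to (4,1), down 1 to (5,1), right 2 to (5,3) — 12 moves in all.
Check: all 13 open cells covered.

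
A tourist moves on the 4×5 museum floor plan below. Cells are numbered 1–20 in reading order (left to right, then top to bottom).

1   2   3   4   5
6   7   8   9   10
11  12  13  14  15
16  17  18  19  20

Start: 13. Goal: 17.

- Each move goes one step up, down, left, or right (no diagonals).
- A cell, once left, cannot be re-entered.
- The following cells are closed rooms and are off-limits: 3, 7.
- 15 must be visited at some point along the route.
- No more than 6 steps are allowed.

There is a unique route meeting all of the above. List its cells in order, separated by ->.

13 -> 14 -> 15 -> 20 -> 19 -> 18 -> 17

Any route must reach 15 and still end at 17 within 6 moves, so the order of the required stops is forced.
Route from 13: right 2 to 15, down 1 to 20, left 3 to 17 — 6 moves in all.
Check: all required cells visited; 6 ≤ 6 moves.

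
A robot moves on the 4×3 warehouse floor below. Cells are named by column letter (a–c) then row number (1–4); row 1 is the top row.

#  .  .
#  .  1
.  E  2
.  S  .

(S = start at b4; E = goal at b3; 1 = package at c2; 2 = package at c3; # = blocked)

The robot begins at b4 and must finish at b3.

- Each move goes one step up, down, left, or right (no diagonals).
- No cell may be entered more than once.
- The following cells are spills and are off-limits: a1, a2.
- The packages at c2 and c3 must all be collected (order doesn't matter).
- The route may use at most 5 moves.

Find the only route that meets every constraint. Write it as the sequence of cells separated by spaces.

b4 c4 c3 c2 b2 b3

The 5-move cap with required stops at c2, c3 leaves no slack for detours.
Route from b4: right to c4, 2× up (reaching c2), left to b2, down to b3 — 5 moves in all.
Check: all required cells visited; 5 ≤ 5 moves.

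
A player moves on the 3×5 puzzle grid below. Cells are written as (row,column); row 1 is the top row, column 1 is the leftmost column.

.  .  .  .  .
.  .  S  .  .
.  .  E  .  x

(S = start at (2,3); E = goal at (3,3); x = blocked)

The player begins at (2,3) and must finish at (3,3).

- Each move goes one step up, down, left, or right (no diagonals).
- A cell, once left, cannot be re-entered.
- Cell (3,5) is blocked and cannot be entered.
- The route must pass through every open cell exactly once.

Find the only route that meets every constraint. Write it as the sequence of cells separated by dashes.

Need to visit all 14 open cells exactly once, starting at (2,3) and ending at (3,3).
Cell (1,1) has only two open neighbours ((2,1) and (1,2)), so the path must pass straight through it: one of those is the cell it's entered from and the other is where it exits.
Route from (2,3): left 1 to (2,2), down 1 to (3,2), left 1 to (3,1), up 2 to (1,1), right 4 to (1,5), down 1 to (2,5), left 1 to (2,4), down 1 to (3,4), left 1 to (3,3) — 13 moves in all.
Check: all 14 open cells covered.

(2,3) - (2,2) - (3,2) - (3,1) - (2,1) - (1,1) - (1,2) - (1,3) - (1,4) - (1,5) - (2,5) - (2,4) - (3,4) - (3,3)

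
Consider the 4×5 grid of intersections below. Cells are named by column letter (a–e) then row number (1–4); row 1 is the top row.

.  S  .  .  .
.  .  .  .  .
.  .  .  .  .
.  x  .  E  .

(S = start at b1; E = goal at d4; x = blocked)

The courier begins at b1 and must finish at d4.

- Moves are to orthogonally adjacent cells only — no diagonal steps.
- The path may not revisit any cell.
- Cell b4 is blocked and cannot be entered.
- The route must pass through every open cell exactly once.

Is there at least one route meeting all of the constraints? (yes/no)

no

Cell a4 has only one open neighbour but is neither the start nor the goal, so a Hamiltonian route would have to both enter and leave it through the same neighbour — impossible without revisiting.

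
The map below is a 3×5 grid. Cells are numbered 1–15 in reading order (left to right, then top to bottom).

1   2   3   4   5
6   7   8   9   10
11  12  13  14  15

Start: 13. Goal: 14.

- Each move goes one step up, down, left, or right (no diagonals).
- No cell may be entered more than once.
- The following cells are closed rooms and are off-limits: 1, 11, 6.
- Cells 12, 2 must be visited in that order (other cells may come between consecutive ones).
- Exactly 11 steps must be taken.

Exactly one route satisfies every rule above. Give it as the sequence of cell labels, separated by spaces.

The waypoints must appear in the order 12, 2, with no cell reused.
Route from 13: left to 12, 2× up (reaching 2), right to 3, down to 8, right to 9, up to 4, right to 5, 2× down (reaching 15), left to 14 — 11 moves in all.
Check: order respected (12 at step 1, 2 at step 3); 11 moves as required.

13 12 7 2 3 8 9 4 5 10 15 14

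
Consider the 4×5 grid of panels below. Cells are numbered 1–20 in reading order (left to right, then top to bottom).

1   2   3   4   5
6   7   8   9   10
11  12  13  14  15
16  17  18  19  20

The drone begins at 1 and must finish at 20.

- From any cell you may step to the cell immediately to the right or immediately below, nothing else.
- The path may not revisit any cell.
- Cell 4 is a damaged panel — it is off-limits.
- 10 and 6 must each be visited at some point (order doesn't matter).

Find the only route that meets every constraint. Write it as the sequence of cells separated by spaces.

Moves only go right or down, so the column and row indices never decrease.
Route from 1: down to 6, 4× right (reaching 10), 2× down (reaching 20) — 7 moves in all.
Check: all required cells visited.

1 6 7 8 9 10 15 20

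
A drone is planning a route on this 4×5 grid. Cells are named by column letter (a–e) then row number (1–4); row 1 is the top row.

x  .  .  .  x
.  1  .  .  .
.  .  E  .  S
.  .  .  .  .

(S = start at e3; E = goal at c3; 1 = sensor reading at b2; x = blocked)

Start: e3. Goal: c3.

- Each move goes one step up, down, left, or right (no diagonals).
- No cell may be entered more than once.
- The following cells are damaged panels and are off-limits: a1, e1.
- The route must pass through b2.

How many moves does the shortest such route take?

6

Any route passes through b2 somewhere between e3 and c3. Summing Manhattan distances along the two legs (e3 → b2 → c3) gives a lower bound of 4 + 2 = 6 moves.
A route of 6 moves achieves this: e3 → e2 → d2 → c2 → b2 → b3 → c3.
Since 6 matches the lower bound, it is optimal.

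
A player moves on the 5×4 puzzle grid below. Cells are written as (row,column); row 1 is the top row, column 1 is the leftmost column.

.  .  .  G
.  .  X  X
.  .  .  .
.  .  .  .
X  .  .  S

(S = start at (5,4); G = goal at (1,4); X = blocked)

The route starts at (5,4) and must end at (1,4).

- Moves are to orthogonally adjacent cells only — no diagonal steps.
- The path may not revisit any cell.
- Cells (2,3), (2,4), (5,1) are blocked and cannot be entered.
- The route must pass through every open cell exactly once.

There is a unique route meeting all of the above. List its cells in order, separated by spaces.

(5,4) (4,4) (3,4) (3,3) (4,3) (5,3) (5,2) (4,2) (4,1) (3,1) (3,2) (2,2) (2,1) (1,1) (1,2) (1,3) (1,4)

Need to visit all 17 open cells exactly once, starting at (5,4) and ending at (1,4).
Route from (5,4): 2× up (reaching (3,4)), left to (3,3), 2× down (reaching (5,3)), left to (5,2), up to (4,2), left to (4,1), up to (3,1), right to (3,2), up to (2,2), left to (2,1), up to (1,1), 3× right (reaching (1,4)) — 16 moves in all.
Check: all 17 open cells covered.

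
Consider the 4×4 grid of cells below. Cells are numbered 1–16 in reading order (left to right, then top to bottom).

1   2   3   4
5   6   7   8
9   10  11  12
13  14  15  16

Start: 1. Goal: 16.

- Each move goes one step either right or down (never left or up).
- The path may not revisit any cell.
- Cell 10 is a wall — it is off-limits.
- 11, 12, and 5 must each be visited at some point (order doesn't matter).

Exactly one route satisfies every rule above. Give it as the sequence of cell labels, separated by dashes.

Moves only go right or down, so the column and row indices never decrease.
Route from 1: down to 5, 2× right (reaching 7), down to 11, right to 12, down to 16 — 6 moves in all.
Check: all required cells visited.

1 - 5 - 6 - 7 - 11 - 12 - 16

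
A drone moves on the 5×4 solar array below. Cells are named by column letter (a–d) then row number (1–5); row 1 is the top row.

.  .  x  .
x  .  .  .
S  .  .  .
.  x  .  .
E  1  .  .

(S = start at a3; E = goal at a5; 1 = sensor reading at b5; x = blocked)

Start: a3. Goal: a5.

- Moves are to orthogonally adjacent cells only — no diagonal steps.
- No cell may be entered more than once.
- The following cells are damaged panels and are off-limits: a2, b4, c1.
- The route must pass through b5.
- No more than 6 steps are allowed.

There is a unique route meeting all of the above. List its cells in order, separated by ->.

The 6-move cap with required stops at b5 leaves no slack for detours.
Route from a3: 2× right (reaching c3), 2× down (reaching c5), 2× left (reaching a5) — 6 moves in all.
Check: all required cells visited; 6 ≤ 6 moves.

a3 -> b3 -> c3 -> c4 -> c5 -> b5 -> a5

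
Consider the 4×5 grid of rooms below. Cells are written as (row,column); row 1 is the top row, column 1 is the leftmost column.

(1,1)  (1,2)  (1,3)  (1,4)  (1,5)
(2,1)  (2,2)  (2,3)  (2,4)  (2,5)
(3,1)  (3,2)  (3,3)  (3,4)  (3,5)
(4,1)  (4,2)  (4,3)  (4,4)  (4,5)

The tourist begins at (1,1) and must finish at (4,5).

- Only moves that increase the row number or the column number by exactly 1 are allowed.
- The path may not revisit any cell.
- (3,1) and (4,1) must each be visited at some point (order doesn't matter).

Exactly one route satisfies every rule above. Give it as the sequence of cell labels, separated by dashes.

Moves only go right or down, so the column and row indices never decrease.
Route from (1,1): down 3 to (4,1), right 4 to (4,5) — 7 moves in all.
Check: all required cells visited.

(1,1) - (2,1) - (3,1) - (4,1) - (4,2) - (4,3) - (4,4) - (4,5)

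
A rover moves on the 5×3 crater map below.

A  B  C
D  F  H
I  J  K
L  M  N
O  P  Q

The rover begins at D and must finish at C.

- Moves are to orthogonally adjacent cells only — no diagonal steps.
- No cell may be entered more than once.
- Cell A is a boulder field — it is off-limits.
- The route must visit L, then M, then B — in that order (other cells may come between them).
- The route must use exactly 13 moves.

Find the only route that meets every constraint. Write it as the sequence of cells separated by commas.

D, I, L, O, P, Q, N, M, J, K, H, F, B, C

The waypoints must appear in the order L, M, B, with no cell reused.
Route from D: 3× down (reaching O), 2× right (reaching Q), up to N, left to M, up to J, right to K, up to H, left to F, up to B, right to C — 13 moves in all.
Check: order respected (L at step 2, M at step 7, B at step 12); 13 moves as required.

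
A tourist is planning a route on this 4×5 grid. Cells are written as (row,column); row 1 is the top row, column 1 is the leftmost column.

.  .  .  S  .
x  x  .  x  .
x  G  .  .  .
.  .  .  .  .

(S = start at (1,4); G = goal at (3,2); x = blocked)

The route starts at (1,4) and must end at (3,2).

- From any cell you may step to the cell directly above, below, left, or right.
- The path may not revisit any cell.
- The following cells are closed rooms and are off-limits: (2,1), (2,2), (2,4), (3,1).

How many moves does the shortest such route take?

4

The Manhattan distance from (1,4) to (3,2) is |1−3| + |4−2| = 4, so at least 4 moves are needed.
A route of 4 moves achieves this: (1,4) → (1,3) → (2,3) → (3,3) → (3,2).
Since 4 matches the lower bound, it is optimal.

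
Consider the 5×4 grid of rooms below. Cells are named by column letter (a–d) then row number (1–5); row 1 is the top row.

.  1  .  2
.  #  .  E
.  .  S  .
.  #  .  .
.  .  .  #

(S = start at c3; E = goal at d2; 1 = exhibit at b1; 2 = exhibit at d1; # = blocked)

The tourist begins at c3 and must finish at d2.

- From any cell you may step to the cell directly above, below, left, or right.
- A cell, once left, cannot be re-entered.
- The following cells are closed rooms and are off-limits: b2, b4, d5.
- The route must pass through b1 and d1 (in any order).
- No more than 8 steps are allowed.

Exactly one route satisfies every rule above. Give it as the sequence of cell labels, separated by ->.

c3 -> b3 -> a3 -> a2 -> a1 -> b1 -> c1 -> d1 -> d2

The 8-move cap with required stops at b1, d1 leaves no slack for detours.
Route from c3: 2× left (reaching a3), 2× up (reaching a1), 3× right (reaching d1), down to d2 — 8 moves in all.
Check: all required cells visited; 8 ≤ 8 moves.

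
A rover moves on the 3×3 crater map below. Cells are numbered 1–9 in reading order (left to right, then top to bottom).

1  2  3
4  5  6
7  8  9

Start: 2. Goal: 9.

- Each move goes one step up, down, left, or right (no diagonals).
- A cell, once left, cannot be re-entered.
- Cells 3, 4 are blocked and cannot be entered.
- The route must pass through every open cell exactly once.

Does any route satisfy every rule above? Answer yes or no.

no

Cell 1 has only one open neighbour but is neither the start nor the goal, so a Hamiltonian route would have to both enter and leave it through the same neighbour — impossible without revisiting.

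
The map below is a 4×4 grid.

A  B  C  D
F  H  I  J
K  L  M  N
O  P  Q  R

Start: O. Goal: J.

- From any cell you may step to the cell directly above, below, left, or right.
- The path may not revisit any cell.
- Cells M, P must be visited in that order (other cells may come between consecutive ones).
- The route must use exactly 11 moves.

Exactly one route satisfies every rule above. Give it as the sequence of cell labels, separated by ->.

The waypoints must appear in the order M, P, with no cell reused.
Route from O: 2× up (reaching F), 2× right (reaching I), down to M, left to L, down to P, 2× right (reaching R), 2× up (reaching J) — 11 moves in all.
Check: order respected (M at step 5, P at step 7); 11 moves as required.

O -> K -> F -> H -> I -> M -> L -> P -> Q -> R -> N -> J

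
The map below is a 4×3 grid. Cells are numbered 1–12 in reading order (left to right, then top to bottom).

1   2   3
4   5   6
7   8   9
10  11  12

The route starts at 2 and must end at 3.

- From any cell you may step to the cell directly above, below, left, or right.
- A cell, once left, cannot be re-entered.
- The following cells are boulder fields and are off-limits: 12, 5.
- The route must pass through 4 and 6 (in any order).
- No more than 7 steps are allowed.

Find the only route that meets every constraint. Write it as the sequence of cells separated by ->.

2 -> 1 -> 4 -> 7 -> 8 -> 9 -> 6 -> 3

Any route must reach 4 and 6 and still end at 3 within 7 moves, so the order of the required stops is forced.
Route from 2: left 1 to 1, down 2 to 7, right 2 to 9, up 2 to 3 — 7 moves in all.
Check: all required cells visited; 7 ≤ 7 moves.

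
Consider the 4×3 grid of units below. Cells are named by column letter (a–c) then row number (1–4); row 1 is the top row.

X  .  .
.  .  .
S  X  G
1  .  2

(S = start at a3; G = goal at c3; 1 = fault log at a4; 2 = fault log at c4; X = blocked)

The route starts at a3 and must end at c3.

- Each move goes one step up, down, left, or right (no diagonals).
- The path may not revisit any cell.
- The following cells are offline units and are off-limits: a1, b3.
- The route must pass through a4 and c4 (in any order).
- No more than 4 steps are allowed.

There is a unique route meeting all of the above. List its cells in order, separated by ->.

Any route must reach a4 and c4 and still end at c3 within 4 moves, so the order of the required stops is forced.
Route from a3: down to a4, 2× right (reaching c4), up to c3 — 4 moves in all.
Check: all required cells visited; 4 ≤ 4 moves.

a3 -> a4 -> b4 -> c4 -> c3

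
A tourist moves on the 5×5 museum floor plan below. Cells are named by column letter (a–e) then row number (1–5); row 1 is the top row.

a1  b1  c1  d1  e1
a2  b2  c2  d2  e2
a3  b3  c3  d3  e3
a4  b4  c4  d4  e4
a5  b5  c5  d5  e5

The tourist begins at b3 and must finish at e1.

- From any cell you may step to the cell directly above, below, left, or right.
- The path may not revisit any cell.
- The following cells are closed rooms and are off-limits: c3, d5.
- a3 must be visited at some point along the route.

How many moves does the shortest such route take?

Any route passes through a3 somewhere between b3 and e1. Summing Manhattan distances along the two legs (b3 → a3 → e1) gives a lower bound of 1 + 6 = 7 moves.
A route of 7 moves achieves this: b3 → a3 → a2 → a1 → b1 → c1 → d1 → e1.
Since 7 matches the lower bound, it is optimal.

7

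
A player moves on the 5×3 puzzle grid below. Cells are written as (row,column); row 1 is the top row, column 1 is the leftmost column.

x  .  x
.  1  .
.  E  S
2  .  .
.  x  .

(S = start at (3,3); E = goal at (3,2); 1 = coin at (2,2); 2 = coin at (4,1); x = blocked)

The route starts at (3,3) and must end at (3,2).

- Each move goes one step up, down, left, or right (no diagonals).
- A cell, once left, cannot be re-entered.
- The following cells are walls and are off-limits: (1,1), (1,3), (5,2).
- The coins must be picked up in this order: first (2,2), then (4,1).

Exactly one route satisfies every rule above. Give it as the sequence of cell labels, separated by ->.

(3,3) -> (2,3) -> (2,2) -> (2,1) -> (3,1) -> (4,1) -> (4,2) -> (3,2)

The waypoints must appear in the order (2,2), (4,1), with no cell reused.
Route from (3,3): up 1 to (2,3), left 2 to (2,1), down 2 to (4,1), right 1 to (4,2), up 1 to (3,2) — 7 moves in all.
Check: order respected (1 at step 2, 2 at step 5).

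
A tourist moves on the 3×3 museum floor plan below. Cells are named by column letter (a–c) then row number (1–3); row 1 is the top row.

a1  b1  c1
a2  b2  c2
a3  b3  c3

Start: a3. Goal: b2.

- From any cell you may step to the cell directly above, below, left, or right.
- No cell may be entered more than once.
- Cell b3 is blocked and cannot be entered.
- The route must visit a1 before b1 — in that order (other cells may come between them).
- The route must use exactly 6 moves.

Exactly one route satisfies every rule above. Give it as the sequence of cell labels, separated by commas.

The waypoints must appear in the order a1, b1, with no cell reused.
Route from a3: 2× up (reaching a1), 2× right (reaching c1), down to c2, left to b2 — 6 moves in all.
Check: order respected (a1 at step 2, b1 at step 3); 6 moves as required.

a3, a2, a1, b1, c1, c2, b2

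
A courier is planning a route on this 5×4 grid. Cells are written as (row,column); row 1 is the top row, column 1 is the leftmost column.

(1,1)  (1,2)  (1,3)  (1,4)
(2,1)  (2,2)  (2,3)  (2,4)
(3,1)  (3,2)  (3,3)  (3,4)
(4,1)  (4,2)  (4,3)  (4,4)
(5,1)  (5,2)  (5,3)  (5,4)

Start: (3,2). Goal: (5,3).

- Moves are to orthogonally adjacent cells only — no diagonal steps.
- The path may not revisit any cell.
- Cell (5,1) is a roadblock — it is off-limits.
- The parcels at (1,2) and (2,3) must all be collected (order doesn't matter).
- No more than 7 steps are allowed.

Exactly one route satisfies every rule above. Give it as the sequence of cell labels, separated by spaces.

The budget equals the shortest possible length, so every move has to be on a shortest route through the required cells.
Route from (3,2): 2× up (reaching (1,2)), right to (1,3), 4× down (reaching (5,3)) — 7 moves in all.
Check: all required cells visited; 7 ≤ 7 moves.

(3,2) (2,2) (1,2) (1,3) (2,3) (3,3) (4,3) (5,3)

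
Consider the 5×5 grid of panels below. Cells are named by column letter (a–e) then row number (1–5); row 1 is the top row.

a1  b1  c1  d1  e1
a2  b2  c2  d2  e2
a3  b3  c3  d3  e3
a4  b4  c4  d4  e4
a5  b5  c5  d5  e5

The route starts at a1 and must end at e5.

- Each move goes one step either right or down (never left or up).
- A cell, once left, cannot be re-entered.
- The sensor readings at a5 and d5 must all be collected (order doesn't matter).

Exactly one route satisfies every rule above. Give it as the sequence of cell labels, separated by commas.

a1, a2, a3, a4, a5, b5, c5, d5, e5

Moves only go right or down, so the column and row indices never decrease.
Route from a1: down 4 to a5, right 4 to e5 — 8 moves in all.
Check: all required cells visited.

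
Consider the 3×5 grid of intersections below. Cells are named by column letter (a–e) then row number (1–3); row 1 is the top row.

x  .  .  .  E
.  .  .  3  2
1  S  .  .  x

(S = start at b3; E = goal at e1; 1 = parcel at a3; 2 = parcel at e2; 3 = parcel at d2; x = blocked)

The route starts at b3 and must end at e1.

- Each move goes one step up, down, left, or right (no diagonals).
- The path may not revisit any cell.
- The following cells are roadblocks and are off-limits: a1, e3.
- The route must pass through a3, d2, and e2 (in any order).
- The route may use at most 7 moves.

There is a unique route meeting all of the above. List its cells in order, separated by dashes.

The 7-move cap with required stops at a3, d2, e2 leaves no slack for detours.
Route from b3: left to a3, up to a2, 4× right (reaching e2), up to e1 — 7 moves in all.
Check: all required cells visited; 7 ≤ 7 moves.

b3 - a3 - a2 - b2 - c2 - d2 - e2 - e1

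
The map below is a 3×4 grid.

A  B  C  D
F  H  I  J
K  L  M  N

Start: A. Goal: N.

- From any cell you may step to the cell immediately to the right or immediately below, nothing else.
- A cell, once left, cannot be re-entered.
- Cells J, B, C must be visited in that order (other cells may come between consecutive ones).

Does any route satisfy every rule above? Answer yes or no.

B lies above J, so going from J to B would need an upward move — but moves only go right/down, so J cannot be visited before B.

no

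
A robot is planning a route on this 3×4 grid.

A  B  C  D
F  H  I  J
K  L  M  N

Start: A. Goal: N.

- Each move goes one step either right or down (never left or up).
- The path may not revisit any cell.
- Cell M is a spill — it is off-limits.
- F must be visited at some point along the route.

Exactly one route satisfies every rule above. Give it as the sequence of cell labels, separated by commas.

Moves only go right or down, so the column and row indices never decrease.
Route from A: down 1 to F, right 3 to J, down 1 to N — 5 moves in all.
Check: all required cells visited.

A, F, H, I, J, N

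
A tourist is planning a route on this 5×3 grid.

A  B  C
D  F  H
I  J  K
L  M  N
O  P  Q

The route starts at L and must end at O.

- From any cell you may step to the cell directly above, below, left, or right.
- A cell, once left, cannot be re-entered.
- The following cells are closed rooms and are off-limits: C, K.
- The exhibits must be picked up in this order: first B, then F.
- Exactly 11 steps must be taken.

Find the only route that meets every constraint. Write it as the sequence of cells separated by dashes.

The waypoints must appear in the order B, F, with no cell reused.
Route from L: up 3 to A, right 1 to B, down 3 to M, right 1 to N, down 1 to Q, left 2 to O — 11 moves in all.
Check: order respected (B at step 4, F at step 5); 11 moves as required.

L - I - D - A - B - F - J - M - N - Q - P - O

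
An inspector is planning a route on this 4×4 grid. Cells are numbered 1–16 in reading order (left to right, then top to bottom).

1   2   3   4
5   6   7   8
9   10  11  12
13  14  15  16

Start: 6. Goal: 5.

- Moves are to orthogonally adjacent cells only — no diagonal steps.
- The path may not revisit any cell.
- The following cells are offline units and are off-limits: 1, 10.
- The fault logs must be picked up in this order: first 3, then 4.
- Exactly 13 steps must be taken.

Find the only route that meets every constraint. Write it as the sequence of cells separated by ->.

6 -> 2 -> 3 -> 4 -> 8 -> 7 -> 11 -> 12 -> 16 -> 15 -> 14 -> 13 -> 9 -> 5

The waypoints must appear in the order 3, 4, with no cell reused.
Route from 6: up 1 to 2, right 2 to 4, down 1 to 8, left 1 to 7, down 1 to 11, right 1 to 12, down 1 to 16, left 3 to 13, up 2 to 5 — 13 moves in all.
Check: order respected (3 at step 2, 4 at step 3); 13 moves as required.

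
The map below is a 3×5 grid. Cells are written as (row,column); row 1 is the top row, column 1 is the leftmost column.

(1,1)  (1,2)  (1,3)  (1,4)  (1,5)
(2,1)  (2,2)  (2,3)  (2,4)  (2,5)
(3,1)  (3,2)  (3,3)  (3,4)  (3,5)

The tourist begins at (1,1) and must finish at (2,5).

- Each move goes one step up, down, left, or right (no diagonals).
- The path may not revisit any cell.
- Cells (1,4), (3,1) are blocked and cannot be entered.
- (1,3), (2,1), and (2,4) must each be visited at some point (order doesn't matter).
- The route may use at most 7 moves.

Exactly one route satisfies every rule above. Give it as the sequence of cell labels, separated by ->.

The budget equals the shortest possible length, so every move has to be on a shortest route through the required cells.
Route from (1,1): down to (2,1), right to (2,2), up to (1,2), right to (1,3), down to (2,3), 2× right (reaching (2,5)) — 7 moves in all.
Check: all required cells visited; 7 ≤ 7 moves.

(1,1) -> (2,1) -> (2,2) -> (1,2) -> (1,3) -> (2,3) -> (2,4) -> (2,5)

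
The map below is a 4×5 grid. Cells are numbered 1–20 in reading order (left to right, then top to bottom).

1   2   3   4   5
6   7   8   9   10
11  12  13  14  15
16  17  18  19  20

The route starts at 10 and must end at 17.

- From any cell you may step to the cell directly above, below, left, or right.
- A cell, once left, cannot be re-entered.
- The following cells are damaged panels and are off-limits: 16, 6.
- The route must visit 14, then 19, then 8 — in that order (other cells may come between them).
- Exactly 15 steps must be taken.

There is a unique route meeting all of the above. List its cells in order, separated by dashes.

The waypoints must appear in the order 14, 19, 8, with no cell reused.
Route from 10: up to 5, left to 4, 2× down (reaching 14), right to 15, down to 20, 2× left (reaching 18), 3× up (reaching 3), left to 2, 3× down (reaching 17) — 15 moves in all.
Check: order respected (14 at step 4, 19 at step 7, 8 at step 10); 15 moves as required.

10 - 5 - 4 - 9 - 14 - 15 - 20 - 19 - 18 - 13 - 8 - 3 - 2 - 7 - 12 - 17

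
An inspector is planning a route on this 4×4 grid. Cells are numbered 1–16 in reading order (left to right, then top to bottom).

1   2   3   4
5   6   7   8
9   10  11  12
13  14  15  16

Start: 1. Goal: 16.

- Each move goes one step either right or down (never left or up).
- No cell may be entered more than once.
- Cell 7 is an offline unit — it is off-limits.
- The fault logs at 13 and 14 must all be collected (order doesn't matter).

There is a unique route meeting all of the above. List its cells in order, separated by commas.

1, 5, 9, 13, 14, 15, 16

Moves only go right or down, so the column and row indices never decrease.
Route from 1: down 3 to 13, right 3 to 16 — 6 moves in all.
Check: all required cells visited.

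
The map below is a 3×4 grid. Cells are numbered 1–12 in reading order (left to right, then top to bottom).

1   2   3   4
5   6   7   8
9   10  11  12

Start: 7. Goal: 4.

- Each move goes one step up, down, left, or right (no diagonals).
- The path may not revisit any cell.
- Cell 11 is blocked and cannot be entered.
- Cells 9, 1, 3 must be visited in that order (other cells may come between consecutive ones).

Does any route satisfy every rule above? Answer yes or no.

One route that works: 7 → 6 → 10 → 9 → 5 → 1 → 2 → 3 → 4.

yes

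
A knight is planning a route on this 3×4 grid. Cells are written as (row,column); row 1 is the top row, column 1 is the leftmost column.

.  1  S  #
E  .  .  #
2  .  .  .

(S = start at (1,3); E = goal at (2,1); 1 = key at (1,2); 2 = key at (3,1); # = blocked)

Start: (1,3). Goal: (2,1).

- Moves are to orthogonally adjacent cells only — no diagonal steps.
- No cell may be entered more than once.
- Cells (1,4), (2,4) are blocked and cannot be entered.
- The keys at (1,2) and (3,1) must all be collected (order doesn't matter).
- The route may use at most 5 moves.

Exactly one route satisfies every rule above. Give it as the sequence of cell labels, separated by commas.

The 5-move cap with required stops at (1,2), (3,1) leaves no slack for detours.
Route from (1,3): left 1 to (1,2), down 2 to (3,2), left 1 to (3,1), up 1 to (2,1) — 5 moves in all.
Check: all required cells visited; 5 ≤ 5 moves.

(1,3), (1,2), (2,2), (3,2), (3,1), (2,1)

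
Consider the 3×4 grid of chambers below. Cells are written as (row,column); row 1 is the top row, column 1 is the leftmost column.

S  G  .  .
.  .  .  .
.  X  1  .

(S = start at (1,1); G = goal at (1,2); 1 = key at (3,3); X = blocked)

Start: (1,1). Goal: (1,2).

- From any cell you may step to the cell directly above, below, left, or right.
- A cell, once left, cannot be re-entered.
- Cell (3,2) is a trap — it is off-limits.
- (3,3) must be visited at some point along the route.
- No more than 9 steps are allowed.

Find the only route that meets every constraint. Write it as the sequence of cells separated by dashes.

Any route must reach (3,3) and still end at (1,2) within 9 moves, so the order of the required stops is forced.
Route from (1,1): down 1 to (2,1), right 2 to (2,3), down 1 to (3,3), right 1 to (3,4), up 2 to (1,4), left 2 to (1,2) — 9 moves in all.
Check: all required cells visited; 9 ≤ 9 moves.

(1,1) - (2,1) - (2,2) - (2,3) - (3,3) - (3,4) - (2,4) - (1,4) - (1,3) - (1,2)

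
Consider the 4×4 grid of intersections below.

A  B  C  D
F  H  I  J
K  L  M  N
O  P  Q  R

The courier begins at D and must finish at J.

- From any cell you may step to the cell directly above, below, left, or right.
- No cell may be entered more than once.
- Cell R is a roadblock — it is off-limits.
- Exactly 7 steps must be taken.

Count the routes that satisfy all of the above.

5

Need simple routes of exactly 7 moves from D to J (Manhattan distance 1, so 3 moves are spent on a detour and 3 undoing it).
Enumerating: D C I H L M N J | D C B H L M I J | D C B H L M N J | D C B H I M N J | D C B A F H I J.
That gives 5 routes.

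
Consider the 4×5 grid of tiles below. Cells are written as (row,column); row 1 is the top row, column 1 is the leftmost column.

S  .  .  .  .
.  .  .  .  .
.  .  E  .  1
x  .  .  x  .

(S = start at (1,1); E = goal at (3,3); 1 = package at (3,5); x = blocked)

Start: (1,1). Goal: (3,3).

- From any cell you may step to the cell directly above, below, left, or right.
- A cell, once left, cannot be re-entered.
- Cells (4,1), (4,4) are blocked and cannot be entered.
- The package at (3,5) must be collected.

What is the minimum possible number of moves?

Any route passes through (3,5) somewhere between (1,1) and (3,3). Summing Manhattan distances along the two legs ((1,1) → (3,5) → (3,3)) gives a lower bound of 6 + 2 = 8 moves.
A route of 8 moves achieves this: (1,1) → (2,1) → (2,2) → (2,3) → (2,4) → (2,5) → (3,5) → (3,4) → (3,3).
Since 8 matches the lower bound, it is optimal.

8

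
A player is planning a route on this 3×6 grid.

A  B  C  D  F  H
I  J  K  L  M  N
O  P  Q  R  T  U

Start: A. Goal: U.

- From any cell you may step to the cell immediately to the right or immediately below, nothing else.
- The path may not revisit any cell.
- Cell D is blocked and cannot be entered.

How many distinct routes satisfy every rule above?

A right/down-only route from A to U makes exactly 2 down-moves and 5 right-moves in some order.
With no other constraints that would be C(7,2) = 21 routes.
Subtract routes through each blocked cell (inclusion–exclusion for overlaps): − through D: 6 → 15.
That gives 15 routes.

15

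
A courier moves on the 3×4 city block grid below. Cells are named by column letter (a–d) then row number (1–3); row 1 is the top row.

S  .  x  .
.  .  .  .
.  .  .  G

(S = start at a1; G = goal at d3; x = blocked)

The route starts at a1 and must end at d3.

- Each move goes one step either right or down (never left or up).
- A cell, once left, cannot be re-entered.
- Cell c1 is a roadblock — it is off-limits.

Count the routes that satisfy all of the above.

7

A right/down-only route from a1 to d3 makes exactly 2 down-moves and 3 right-moves in some order.
With no other constraints that would be C(5,2) = 10 routes.
Subtract routes through each blocked cell (inclusion–exclusion for overlaps): − through c1: 3 → 7.
That gives 7 routes.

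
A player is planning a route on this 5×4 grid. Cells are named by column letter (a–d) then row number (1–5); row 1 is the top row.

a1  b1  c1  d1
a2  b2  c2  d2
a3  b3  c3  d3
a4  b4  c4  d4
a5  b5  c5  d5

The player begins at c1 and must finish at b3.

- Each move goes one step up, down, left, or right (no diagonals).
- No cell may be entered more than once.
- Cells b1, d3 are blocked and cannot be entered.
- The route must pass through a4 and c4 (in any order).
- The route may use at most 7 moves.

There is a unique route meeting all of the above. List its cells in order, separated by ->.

The budget equals the shortest possible length, so every move has to be on a shortest route through the required cells.
Route from c1: down 3 to c4, left 2 to a4, up 1 to a3, right 1 to b3 — 7 moves in all.
Check: all required cells visited; 7 ≤ 7 moves.

c1 -> c2 -> c3 -> c4 -> b4 -> a4 -> a3 -> b3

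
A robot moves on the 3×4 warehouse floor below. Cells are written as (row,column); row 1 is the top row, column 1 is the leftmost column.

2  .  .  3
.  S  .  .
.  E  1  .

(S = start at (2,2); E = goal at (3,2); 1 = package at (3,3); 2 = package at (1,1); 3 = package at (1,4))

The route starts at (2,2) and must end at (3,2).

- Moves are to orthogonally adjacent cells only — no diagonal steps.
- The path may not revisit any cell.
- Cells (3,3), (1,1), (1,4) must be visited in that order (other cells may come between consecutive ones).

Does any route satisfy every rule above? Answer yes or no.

Ignoring the required order, 3 revisit-free routes from (2,2) to (3,2) pass through all of (3,3), (1,1), and (1,4); the waypoint orders that occur are (1,1) → (1,4) → (3,3) (2); (3,3) → (1,4) → (1,1) (1) — never (3,3) → (1,1) → (1,4).

no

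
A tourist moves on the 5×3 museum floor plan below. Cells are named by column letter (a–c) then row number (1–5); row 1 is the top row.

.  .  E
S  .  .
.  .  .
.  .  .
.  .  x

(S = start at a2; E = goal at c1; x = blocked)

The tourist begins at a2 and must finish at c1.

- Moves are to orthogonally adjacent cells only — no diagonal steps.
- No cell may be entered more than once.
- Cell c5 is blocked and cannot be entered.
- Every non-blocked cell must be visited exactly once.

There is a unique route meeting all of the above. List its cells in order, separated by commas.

a2, a1, b1, b2, b3, a3, a4, a5, b5, b4, c4, c3, c2, c1

Need to visit all 14 open cells exactly once, starting at a2 and ending at c1.
Cell c4 has only two open neighbours (c3 and b4), so the path must pass straight through it: one of those is the cell it's entered from and the other is where it exits.
Route from a2: up 1 to a1, right 1 to b1, down 2 to b3, left 1 to a3, down 2 to a5, right 1 to b5, up 1 to b4, right 1 to c4, up 3 to c1 — 13 moves in all.
Check: all 14 open cells covered.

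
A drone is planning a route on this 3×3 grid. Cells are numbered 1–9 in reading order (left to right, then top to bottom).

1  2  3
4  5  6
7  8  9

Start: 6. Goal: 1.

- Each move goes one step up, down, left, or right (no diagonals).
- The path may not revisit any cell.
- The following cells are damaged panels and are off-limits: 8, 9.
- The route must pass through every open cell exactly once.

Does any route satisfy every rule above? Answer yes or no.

Cell 7 has only one open neighbour but is neither the start nor the goal, so a Hamiltonian route would have to both enter and leave it through the same neighbour — impossible without revisiting.

no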